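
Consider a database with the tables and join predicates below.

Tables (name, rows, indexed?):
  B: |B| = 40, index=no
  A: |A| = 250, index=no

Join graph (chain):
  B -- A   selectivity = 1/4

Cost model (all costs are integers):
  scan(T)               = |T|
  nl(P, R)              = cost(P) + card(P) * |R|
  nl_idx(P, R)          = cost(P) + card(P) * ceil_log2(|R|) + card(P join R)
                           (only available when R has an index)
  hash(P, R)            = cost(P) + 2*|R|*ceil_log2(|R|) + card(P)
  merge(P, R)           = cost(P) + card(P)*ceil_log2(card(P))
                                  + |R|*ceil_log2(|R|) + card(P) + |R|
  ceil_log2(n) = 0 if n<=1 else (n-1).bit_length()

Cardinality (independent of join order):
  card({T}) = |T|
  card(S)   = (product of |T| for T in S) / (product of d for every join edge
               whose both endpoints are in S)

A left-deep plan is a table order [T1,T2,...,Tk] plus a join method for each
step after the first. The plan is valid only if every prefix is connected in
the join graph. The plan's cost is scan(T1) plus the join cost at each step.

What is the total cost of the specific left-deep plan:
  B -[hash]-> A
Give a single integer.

step 1: scan B: cost=40, card=40
step 2: join A via hash
    card(P join A) = 40*250/(4) = 2500
    cost = 40 + 2*250*8 + 40 = 4080

4080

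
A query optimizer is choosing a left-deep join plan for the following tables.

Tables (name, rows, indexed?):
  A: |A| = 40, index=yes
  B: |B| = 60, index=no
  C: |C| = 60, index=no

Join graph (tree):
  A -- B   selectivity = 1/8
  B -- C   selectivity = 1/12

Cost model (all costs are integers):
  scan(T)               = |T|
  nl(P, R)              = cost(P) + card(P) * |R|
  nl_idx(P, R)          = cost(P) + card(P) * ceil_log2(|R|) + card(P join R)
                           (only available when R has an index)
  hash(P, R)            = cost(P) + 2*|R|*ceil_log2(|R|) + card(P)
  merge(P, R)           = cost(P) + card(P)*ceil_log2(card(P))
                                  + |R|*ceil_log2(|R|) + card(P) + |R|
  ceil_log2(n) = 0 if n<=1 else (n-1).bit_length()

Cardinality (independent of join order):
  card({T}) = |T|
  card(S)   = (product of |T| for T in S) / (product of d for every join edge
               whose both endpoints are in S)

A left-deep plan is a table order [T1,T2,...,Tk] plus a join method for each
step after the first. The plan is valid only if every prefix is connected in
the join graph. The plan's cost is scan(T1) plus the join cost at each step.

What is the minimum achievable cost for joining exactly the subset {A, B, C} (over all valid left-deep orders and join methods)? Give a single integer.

1620

Selinger DP over subsets of {A,B,C}:
  {A}: scan cost=40, card=40
  {B}: scan cost=60, card=60
  {C}: scan cost=60, card=60
  {AB}: card=300; try (A,hash)→600, (A,nl_idx)→720, (B,merge)→740, (A,merge)→760, (B,hash)→800, (B,nl)→2440 …(+1); best=600 via (A,hash)
  {BC}: card=300; try (C,hash)→840, (B,hash)→840, (C,merge)→900, (B,merge)→900, (C,nl)→3660, (B,nl)→3660; best=840 via (C,hash)
  {ABC}: card=1500; try (C,hash)→1620, (A,hash)→1620, (C,merge)→4020, (A,merge)→4120, (A,nl_idx)→4140, (A,nl)→12840 …(+1); best=1620 via (C,hash)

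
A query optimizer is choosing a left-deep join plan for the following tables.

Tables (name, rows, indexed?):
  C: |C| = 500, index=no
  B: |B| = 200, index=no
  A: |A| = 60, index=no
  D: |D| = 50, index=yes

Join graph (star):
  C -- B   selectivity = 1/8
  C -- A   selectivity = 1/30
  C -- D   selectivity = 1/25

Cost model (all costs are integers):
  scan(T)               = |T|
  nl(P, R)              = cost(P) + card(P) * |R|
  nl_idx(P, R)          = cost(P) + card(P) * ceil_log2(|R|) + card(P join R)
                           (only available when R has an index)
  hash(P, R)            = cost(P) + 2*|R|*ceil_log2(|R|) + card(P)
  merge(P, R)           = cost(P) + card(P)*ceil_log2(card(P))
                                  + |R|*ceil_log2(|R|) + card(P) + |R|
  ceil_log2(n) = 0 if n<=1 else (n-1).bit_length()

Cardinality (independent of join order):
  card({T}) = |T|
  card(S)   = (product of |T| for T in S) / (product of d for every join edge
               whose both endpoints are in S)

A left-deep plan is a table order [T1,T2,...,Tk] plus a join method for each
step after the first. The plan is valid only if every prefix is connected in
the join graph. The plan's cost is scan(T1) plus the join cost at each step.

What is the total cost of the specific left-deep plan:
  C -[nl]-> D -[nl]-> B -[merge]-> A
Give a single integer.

step 1: scan C: cost=500, card=500
step 2: join D via nl
    card(P join D) = 500*50/(25) = 1000
    cost = 500 + 500*50 = 25500
step 3: join B via nl
    card(P join B) = 1000*200/(8) = 25000
    cost = 25500 + 1000*200 = 225500
step 4: join A via merge
    card(P join A) = 25000*60/(30) = 50000
    cost = 225500 + 25000*15 + 60*6 + 25000 + 60 = 625920

625920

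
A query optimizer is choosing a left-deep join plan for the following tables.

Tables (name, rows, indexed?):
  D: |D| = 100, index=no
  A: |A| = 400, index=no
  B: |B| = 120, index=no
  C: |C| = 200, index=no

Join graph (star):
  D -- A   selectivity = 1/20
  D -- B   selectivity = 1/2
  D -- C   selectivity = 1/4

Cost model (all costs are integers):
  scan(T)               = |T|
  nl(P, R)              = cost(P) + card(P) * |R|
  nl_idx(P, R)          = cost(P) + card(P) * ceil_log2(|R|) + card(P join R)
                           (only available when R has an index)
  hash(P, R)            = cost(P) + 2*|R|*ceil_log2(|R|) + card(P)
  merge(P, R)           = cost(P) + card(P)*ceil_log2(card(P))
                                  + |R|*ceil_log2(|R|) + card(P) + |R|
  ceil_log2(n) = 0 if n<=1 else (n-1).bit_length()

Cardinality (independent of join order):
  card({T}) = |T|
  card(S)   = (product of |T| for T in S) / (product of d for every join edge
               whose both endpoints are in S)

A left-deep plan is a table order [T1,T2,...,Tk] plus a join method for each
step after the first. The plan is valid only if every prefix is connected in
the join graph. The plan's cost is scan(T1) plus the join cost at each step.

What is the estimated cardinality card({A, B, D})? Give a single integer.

Tables in S: A(400), B(120), D(100)
Edges inside S: D-A(d=20), D-B(d=2)
numerator = 400 * 120 * 100 = 4800000
denominator = 20 * 2 = 40
card(S) = 4800000 / 40 = 120000

120000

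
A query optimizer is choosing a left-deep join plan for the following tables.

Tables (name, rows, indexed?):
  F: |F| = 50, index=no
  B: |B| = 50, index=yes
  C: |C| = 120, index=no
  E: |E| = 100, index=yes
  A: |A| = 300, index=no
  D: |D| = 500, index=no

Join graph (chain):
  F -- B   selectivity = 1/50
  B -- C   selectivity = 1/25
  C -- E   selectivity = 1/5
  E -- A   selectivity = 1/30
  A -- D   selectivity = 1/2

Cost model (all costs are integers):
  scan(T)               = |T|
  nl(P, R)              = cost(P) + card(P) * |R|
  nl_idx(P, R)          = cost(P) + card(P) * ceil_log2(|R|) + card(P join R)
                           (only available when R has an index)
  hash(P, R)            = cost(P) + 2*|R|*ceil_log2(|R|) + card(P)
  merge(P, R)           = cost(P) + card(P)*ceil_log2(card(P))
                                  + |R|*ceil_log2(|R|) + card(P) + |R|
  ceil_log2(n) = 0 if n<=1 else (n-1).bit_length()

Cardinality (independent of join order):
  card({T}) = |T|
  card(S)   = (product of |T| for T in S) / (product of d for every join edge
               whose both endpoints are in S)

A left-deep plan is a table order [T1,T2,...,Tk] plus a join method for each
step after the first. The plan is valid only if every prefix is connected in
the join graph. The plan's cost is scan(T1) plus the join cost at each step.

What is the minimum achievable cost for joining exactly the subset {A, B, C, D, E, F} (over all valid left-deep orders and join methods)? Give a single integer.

70520

Selinger DP over subsets of {A,B,C,D,E,F}:
  {F}: scan cost=50, card=50
  {B}: scan cost=50, card=50
  {C}: scan cost=120, card=120
  {E}: scan cost=100, card=100
  {A}: scan cost=300, card=300
  {D}: scan cost=500, card=500
  {BF}: card=50; try (B,nl_idx)→400, (F,hash)→700, (B,hash)→700, (F,merge)→750, (B,merge)→750, (F,nl)→2550 …(+1); best=400 via (B,nl_idx)
  {BC}: card=240; try (B,hash)→840, (B,nl_idx)→1080, (C,merge)→1360, (B,merge)→1430, (C,hash)→1780, (C,nl)→6050 …(+1); best=840 via (B,hash)
  {CE}: card=2400; try (E,hash)→1640, (C,merge)→1860, (E,merge)→1880, (C,hash)→1880, (E,nl_idx)→3360, (C,nl)→12100 …(+1); best=1640 via (E,hash)
  {AE}: card=1000; try (E,hash)→2000, (E,nl_idx)→3400, (A,merge)→3900, (E,merge)→4100, (A,hash)→5600, (A,nl)→30100 …(+1); best=2000 via (E,hash)
  {AD}: card=75000; try (A,hash)→6400, (D,merge)→8300, (A,merge)→8500, (D,hash)→9600, (D,nl)→150300, (A,nl)→150500; best=6400 via (A,hash)
  {BCF}: card=240; try (F,hash)→1680, (C,merge)→1710, (C,hash)→2130, (F,merge)→3350, (C,nl)→6400, (F,nl)→12840; best=1680 via (F,hash)
  {BCE}: card=4800; try (E,hash)→2480, (E,merge)→3800, (B,hash)→4640, (E,nl_idx)→7320, (B,nl_idx)→20840, (E,nl)→24840 …(+2); best=2480 via (E,hash)
  {ACE}: card=24000; try (C,hash)→4680, (A,hash)→9440, (C,merge)→13960, (A,merge)→35840, (C,nl)→122000, (A,nl)→721640; best=4680 via (C,hash)
  {ADE}: card=250000; try (D,hash)→12000, (D,merge)→18000, (E,hash)→82800, (D,nl)→502000, (E,nl_idx)→781400, (E,merge)→1357200 …(+1); best=12000 via (D,hash)
  {BCEF}: card=4800; try (E,hash)→3320, (E,merge)→4640, (F,hash)→7880, (E,nl_idx)→8160, (E,nl)→25680, (F,merge)→70030 …(+1); best=3320 via (E,hash)
  {ABCE}: card=48000; try (A,hash)→12680, (B,hash)→29280, (A,merge)→72680, (B,nl_idx)→196680, (B,merge)→389030, (B,nl)→1204680 …(+1); best=12680 via (A,hash)
  {ACDE}: card=6000000; try (D,hash)→37680, (C,hash)→263680, (D,merge)→393680, (C,merge)→4762960, (D,nl)→12004680, (C,nl)→30012000; best=37680 via (D,hash)
  {ABCEF}: card=48000; try (A,hash)→13520, (F,hash)→61280, (A,merge)→73520, (F,merge)→829030, (A,nl)→1443320, (F,nl)→2412680; best=13520 via (A,hash)
  {ABCDE}: card=12000000; try (D,hash)→69680, (D,merge)→833680, (B,hash)→6038280, (D,nl)→24012680, (B,nl_idx)→48037680, (B,merge)→144038030 …(+1); best=69680 via (D,hash)
  {ABCDEF}: card=12000000; try (D,hash)→70520, (D,merge)→834520, (F,hash)→12070280, (D,nl)→24013520, (F,merge)→300070030, (F,nl)→600069680; best=70520 via (D,hash)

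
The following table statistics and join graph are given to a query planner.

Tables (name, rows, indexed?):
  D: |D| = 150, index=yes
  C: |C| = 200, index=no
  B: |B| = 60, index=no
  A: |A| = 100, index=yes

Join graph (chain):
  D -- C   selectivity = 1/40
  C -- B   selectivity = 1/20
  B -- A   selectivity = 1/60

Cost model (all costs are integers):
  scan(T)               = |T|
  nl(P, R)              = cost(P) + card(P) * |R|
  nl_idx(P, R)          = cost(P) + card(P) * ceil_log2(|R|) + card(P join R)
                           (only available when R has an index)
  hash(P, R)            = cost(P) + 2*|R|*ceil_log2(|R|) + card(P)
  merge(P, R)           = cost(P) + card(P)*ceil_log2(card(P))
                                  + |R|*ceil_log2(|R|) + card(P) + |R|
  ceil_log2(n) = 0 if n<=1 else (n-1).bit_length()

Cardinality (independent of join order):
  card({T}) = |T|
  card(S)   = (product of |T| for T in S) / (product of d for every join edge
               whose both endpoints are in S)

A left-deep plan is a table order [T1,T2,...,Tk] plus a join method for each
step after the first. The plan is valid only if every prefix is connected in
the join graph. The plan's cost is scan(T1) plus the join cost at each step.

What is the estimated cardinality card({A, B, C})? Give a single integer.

1000

Tables in S: A(100), B(60), C(200)
Edges inside S: C-B(d=20), B-A(d=60)
numerator = 100 * 60 * 200 = 1200000
denominator = 20 * 60 = 1200
card(S) = 1200000 / 1200 = 1000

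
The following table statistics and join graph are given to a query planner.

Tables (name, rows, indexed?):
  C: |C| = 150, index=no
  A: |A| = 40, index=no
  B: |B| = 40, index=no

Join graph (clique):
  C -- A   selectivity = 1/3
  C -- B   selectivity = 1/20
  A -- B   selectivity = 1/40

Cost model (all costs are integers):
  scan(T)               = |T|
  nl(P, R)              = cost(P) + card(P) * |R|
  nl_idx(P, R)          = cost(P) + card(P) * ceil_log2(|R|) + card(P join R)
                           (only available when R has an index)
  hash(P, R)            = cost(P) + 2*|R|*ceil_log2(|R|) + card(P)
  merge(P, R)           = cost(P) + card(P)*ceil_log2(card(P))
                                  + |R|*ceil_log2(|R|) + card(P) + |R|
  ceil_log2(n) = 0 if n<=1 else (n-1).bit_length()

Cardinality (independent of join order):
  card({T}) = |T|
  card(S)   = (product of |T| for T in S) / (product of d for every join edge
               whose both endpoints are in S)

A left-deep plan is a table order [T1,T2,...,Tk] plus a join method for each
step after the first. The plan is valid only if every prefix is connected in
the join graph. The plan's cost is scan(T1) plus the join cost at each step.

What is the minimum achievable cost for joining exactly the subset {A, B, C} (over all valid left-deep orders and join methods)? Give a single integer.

1560

Selinger DP over subsets of {A,B,C}:
  {C}: scan cost=150, card=150
  {A}: scan cost=40, card=40
  {B}: scan cost=40, card=40
  {AC}: card=2000; try (A,hash)→780, (C,merge)→1670, (A,merge)→1780, (C,hash)→2480, (C,nl)→6040, (A,nl)→6150; best=780 via (A,hash)
  {BC}: card=300; try (B,hash)→780, (C,merge)→1670, (B,merge)→1780, (C,hash)→2480, (C,nl)→6040, (B,nl)→6150; best=780 via (B,hash)
  {AB}: card=40; try (B,hash)→560, (A,hash)→560, (B,merge)→600, (A,merge)→600, (B,nl)→1640, (A,nl)→1640; best=560 via (B,hash)
  {ABC}: card=100; try (A,hash)→1560, (C,merge)→2190, (C,hash)→3000, (B,hash)→3260, (A,merge)→4060, (C,nl)→6560 …(+3); best=1560 via (A,hash)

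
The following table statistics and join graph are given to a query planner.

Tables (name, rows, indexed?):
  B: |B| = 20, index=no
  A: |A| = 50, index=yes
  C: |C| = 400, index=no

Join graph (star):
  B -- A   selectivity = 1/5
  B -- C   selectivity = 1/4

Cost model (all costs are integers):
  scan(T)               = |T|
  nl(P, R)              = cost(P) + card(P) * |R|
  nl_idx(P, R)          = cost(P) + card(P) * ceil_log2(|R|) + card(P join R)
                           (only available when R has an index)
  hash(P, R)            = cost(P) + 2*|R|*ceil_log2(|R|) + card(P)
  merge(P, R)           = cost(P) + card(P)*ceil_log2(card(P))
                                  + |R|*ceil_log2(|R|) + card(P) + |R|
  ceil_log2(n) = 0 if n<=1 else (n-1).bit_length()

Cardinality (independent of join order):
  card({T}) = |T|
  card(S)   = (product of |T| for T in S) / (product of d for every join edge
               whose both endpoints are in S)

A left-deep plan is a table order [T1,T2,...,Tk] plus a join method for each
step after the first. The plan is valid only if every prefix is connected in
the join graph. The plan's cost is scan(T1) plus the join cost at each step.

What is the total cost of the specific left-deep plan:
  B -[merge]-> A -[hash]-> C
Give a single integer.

7890

step 1: scan B: cost=20, card=20
step 2: join A via merge
    card(P join A) = 20*50/(5) = 200
    cost = 20 + 20*5 + 50*6 + 20 + 50 = 490
step 3: join C via hash
    card(P join C) = 200*400/(4) = 20000
    cost = 490 + 2*400*9 + 200 = 7890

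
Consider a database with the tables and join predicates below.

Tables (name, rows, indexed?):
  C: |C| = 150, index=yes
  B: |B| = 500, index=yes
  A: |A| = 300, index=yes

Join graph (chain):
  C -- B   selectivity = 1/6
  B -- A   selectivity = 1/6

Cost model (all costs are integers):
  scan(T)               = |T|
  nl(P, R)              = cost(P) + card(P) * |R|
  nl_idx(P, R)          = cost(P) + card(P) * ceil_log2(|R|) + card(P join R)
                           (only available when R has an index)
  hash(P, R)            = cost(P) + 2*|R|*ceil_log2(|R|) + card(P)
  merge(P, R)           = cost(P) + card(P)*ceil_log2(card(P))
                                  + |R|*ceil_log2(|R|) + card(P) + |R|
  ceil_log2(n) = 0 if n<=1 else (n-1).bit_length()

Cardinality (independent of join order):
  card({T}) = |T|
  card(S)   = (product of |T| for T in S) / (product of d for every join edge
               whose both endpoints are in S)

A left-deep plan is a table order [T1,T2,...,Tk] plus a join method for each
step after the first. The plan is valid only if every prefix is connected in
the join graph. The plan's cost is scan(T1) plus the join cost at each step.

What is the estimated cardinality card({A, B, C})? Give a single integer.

625000

Tables in S: A(300), B(500), C(150)
Edges inside S: C-B(d=6), B-A(d=6)
numerator = 300 * 500 * 150 = 22500000
denominator = 6 * 6 = 36
card(S) = 22500000 / 36 = 625000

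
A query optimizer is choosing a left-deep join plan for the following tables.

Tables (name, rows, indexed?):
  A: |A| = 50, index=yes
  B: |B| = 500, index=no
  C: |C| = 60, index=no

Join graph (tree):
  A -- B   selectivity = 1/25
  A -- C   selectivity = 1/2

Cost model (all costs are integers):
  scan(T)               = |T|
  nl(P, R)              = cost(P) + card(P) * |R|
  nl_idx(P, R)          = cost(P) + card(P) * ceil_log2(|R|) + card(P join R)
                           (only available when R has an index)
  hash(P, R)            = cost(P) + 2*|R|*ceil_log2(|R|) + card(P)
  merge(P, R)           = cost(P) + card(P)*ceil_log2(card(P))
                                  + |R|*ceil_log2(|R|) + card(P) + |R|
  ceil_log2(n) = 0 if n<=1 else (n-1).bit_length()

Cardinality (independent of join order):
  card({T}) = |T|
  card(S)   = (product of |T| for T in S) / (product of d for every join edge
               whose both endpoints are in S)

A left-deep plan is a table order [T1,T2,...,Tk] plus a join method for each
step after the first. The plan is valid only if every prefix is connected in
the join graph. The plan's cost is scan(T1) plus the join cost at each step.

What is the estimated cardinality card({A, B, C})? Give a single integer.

30000

Tables in S: A(50), B(500), C(60)
Edges inside S: A-B(d=25), A-C(d=2)
numerator = 50 * 500 * 60 = 1500000
denominator = 25 * 2 = 50
card(S) = 1500000 / 50 = 30000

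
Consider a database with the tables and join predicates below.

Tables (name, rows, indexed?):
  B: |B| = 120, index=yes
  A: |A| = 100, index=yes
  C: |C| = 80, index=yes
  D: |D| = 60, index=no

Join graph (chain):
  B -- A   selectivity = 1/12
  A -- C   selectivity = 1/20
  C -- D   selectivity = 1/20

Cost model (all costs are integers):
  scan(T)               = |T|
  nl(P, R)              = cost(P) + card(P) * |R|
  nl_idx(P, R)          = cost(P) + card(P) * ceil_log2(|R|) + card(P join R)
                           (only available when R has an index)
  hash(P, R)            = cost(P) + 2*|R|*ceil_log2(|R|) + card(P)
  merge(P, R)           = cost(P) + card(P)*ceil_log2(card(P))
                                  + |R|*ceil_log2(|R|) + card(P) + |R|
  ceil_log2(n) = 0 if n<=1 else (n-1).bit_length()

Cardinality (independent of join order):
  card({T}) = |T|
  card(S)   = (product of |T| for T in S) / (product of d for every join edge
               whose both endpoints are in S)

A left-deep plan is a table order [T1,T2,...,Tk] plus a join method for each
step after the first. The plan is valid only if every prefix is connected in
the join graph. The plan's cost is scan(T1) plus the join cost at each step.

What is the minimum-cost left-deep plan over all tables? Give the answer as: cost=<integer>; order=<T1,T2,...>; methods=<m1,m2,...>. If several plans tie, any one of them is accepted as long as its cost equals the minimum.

Selinger DP (subsets sized 1..n):
  {B}: scan cost=120, card=120
  {A}: scan cost=100, card=100
  {C}: scan cost=80, card=80
  {D}: scan cost=60, card=60
  {AB}: card=1000; try (A,hash)→1640, (B,nl_idx)→1800, (B,merge)→1860, (B,hash)→1880, (A,merge)→1880, (A,nl_idx)→1960 …(+2); best=1640 via (A,hash)
  {AC}: card=400; try (A,nl_idx)→1040, (C,nl_idx)→1200, (C,hash)→1320, (A,merge)→1520, (C,merge)→1540, (A,hash)→1560 …(+2); best=1040 via (A,nl_idx)
  {CD}: card=240; try (C,nl_idx)→720, (D,hash)→880, (C,merge)→1120, (D,merge)→1140, (C,hash)→1240, (C,nl)→4860 …(+1); best=720 via (C,nl_idx)
  {ABC}: card=4000; try (B,hash)→3120, (C,hash)→3760, (B,merge)→6000, (B,nl_idx)→7840, (C,nl_idx)→12640, (C,merge)→13280 …(+2); best=3120 via (B,hash)
  {ACD}: card=1200; try (D,hash)→2160, (A,hash)→2360, (A,nl_idx)→3600, (A,merge)→3680, (D,merge)→5460, (A,nl)→24720 …(+1); best=2160 via (D,hash)
  {ABCD}: card=12000; try (B,hash)→5040, (D,hash)→7840, (B,merge)→17520, (B,nl_idx)→22560, (D,merge)→55540, (B,nl)→146160 …(+1); best=5040 via (B,hash)

cost=5040; order=C,A,D,B; methods=nl_idx,hash,hash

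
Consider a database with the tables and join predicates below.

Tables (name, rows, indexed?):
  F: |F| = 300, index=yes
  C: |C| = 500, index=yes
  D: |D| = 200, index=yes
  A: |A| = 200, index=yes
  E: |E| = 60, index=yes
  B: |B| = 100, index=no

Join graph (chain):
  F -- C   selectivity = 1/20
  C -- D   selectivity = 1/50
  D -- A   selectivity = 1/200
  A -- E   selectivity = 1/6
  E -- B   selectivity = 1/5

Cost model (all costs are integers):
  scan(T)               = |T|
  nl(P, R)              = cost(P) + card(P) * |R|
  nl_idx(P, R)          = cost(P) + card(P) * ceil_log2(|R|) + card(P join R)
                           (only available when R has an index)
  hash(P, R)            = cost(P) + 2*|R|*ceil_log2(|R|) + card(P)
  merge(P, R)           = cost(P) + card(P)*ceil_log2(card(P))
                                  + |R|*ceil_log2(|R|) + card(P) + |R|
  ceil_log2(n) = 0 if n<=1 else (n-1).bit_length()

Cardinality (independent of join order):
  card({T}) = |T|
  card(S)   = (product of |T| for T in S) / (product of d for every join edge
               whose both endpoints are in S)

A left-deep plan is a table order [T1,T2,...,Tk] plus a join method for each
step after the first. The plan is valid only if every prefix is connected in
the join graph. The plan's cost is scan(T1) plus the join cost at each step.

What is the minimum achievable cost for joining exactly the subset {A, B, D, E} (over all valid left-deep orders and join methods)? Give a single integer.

Selinger DP over subsets of {A,B,D,E}:
  {D}: scan cost=200, card=200
  {A}: scan cost=200, card=200
  {E}: scan cost=60, card=60
  {B}: scan cost=100, card=100
  {AD}: card=200; try (D,nl_idx)→2000, (A,nl_idx)→2000, (D,hash)→3600, (A,hash)→3600, (D,merge)→3800, (A,merge)→3800 …(+2); best=2000 via (D,nl_idx)
  {AE}: card=2000; try (E,hash)→1120, (A,merge)→2280, (E,merge)→2420, (A,nl_idx)→2540, (A,hash)→3320, (E,nl_idx)→3400 …(+2); best=1120 via (E,hash)
  {BE}: card=1200; try (E,hash)→920, (B,merge)→1280, (E,merge)→1320, (B,hash)→1520, (E,nl_idx)→1900, (B,nl)→6060 …(+1); best=920 via (E,hash)
  {ADE}: card=2000; try (E,hash)→2920, (E,merge)→4220, (E,nl_idx)→5200, (D,hash)→6320, (E,nl)→14000, (D,nl_idx)→19120 …(+2); best=2920 via (E,hash)
  {ABE}: card=40000; try (B,hash)→4520, (A,hash)→5320, (A,merge)→17120, (B,merge)→25920, (A,nl_idx)→50520, (B,nl)→201120 …(+1); best=4520 via (B,hash)
  {ABDE}: card=40000; try (B,hash)→6320, (B,merge)→27720, (D,hash)→47720, (B,nl)→202920, (D,nl_idx)→364520, (D,merge)→686320 …(+1); best=6320 via (B,hash)

6320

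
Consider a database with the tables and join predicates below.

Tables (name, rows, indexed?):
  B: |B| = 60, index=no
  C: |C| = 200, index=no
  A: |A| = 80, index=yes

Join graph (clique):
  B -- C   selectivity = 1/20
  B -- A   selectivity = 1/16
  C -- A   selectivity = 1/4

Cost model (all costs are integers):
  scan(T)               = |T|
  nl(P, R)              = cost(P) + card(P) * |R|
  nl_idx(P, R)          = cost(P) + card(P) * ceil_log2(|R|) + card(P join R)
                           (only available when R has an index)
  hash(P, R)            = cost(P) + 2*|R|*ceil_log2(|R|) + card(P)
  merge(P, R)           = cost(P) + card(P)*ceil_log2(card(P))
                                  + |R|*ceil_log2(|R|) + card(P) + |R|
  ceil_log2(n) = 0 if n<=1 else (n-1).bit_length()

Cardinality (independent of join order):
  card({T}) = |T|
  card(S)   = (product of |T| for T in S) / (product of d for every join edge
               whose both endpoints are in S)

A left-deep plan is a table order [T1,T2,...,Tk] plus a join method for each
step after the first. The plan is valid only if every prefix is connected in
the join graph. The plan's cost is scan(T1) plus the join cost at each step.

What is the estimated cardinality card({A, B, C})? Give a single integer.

750

Tables in S: A(80), B(60), C(200)
Edges inside S: B-C(d=20), B-A(d=16), C-A(d=4)
numerator = 80 * 60 * 200 = 960000
denominator = 20 * 16 * 4 = 1280
card(S) = 960000 / 1280 = 750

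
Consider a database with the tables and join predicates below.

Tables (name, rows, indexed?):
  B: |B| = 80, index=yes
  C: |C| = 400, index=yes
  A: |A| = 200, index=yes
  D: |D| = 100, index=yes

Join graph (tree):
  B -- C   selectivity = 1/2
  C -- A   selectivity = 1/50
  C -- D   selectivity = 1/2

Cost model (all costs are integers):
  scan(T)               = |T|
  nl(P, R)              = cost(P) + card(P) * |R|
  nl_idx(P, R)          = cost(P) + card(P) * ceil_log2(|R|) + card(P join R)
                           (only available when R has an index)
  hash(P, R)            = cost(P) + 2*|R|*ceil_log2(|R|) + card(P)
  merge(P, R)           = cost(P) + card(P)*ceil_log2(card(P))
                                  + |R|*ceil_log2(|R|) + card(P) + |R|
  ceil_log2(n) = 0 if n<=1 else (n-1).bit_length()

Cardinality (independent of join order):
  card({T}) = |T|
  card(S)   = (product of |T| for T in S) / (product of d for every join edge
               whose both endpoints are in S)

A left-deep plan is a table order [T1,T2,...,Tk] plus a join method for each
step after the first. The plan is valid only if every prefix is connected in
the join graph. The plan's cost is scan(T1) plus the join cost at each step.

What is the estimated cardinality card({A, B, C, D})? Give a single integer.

Tables in S: A(200), B(80), C(400), D(100)
Edges inside S: B-C(d=2), C-A(d=50), C-D(d=2)
numerator = 200 * 80 * 400 * 100 = 640000000
denominator = 2 * 50 * 2 = 200
card(S) = 640000000 / 200 = 3200000

3200000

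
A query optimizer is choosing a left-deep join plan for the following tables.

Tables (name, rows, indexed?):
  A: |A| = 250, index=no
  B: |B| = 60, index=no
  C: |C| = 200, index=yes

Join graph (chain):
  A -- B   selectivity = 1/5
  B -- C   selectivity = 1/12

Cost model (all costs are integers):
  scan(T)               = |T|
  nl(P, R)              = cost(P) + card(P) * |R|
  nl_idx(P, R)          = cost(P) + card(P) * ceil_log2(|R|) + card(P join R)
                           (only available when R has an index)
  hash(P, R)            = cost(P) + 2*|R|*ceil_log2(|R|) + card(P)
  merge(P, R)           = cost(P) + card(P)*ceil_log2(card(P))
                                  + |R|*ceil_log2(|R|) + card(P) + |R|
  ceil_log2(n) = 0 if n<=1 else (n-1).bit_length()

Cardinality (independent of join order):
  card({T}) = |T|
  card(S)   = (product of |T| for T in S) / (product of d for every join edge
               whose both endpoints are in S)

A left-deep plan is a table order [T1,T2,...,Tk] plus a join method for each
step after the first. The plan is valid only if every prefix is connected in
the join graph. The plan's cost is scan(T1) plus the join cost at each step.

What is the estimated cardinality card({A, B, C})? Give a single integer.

50000

Tables in S: A(250), B(60), C(200)
Edges inside S: A-B(d=5), B-C(d=12)
numerator = 250 * 60 * 200 = 3000000
denominator = 5 * 12 = 60
card(S) = 3000000 / 60 = 50000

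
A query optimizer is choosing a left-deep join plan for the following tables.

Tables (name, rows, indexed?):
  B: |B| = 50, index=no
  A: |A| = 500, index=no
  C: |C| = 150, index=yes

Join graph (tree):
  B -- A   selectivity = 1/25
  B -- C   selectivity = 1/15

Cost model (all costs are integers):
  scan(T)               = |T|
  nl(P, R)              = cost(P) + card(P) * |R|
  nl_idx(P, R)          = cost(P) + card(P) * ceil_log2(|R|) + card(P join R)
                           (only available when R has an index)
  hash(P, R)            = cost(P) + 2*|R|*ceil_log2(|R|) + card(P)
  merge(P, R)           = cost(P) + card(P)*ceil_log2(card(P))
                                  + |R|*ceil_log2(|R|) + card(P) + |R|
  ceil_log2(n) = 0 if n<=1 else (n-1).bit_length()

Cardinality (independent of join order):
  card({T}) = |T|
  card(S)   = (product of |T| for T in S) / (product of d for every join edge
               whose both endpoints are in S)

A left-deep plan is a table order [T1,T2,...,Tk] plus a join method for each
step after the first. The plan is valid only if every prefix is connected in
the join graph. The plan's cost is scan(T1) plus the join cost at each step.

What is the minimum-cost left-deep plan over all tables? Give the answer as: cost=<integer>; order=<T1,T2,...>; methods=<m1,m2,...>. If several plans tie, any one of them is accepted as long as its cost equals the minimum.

cost=5000; order=A,B,C; methods=hash,hash

Selinger DP (subsets sized 1..n):
  {B}: scan cost=50, card=50
  {A}: scan cost=500, card=500
  {C}: scan cost=150, card=150
  {AB}: card=1000; try (B,hash)→1600, (A,merge)→5400, (B,merge)→5850, (A,hash)→9100, (A,nl)→25050, (B,nl)→25500; best=1600 via (B,hash)
  {BC}: card=500; try (B,hash)→900, (C,nl_idx)→950, (C,merge)→1750, (B,merge)→1850, (C,hash)→2500, (C,nl)→7550 …(+1); best=900 via (B,hash)
  {ABC}: card=10000; try (C,hash)→5000, (A,hash)→10400, (A,merge)→10900, (C,merge)→13950, (C,nl_idx)→19600, (C,nl)→151600 …(+1); best=5000 via (C,hash)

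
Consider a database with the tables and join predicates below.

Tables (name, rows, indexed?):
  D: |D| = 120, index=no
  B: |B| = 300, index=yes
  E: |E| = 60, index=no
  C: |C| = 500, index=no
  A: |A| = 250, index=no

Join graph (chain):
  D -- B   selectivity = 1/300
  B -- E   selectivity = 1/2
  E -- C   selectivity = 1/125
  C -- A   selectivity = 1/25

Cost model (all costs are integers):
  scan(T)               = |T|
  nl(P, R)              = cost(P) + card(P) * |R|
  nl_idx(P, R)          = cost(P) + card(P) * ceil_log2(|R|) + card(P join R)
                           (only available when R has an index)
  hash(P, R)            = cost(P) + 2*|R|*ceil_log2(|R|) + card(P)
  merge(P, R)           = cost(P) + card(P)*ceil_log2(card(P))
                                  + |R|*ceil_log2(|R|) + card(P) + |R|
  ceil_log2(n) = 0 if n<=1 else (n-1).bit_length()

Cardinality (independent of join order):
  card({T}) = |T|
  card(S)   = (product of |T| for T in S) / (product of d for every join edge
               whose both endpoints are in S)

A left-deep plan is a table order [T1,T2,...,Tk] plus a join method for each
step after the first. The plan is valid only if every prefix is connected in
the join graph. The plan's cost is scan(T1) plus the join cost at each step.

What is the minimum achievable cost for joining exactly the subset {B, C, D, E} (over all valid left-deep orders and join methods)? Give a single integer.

Selinger DP over subsets of {B,C,D,E}:
  {D}: scan cost=120, card=120
  {B}: scan cost=300, card=300
  {E}: scan cost=60, card=60
  {C}: scan cost=500, card=500
  {BD}: card=120; try (B,nl_idx)→1320, (D,hash)→2280, (B,merge)→4080, (D,merge)→4260, (B,hash)→5640, (B,nl)→36120 …(+1); best=1320 via (B,nl_idx)
  {BE}: card=9000; try (E,hash)→1320, (B,merge)→3480, (E,merge)→3720, (B,hash)→5520, (B,nl_idx)→9600, (B,nl)→18060 …(+1); best=1320 via (E,hash)
  {CE}: card=240; try (E,hash)→1720, (C,merge)→5480, (E,merge)→5920, (C,hash)→9120, (C,nl)→30060, (E,nl)→30500; best=1720 via (E,hash)
  {BDE}: card=3600; try (E,hash)→2160, (E,merge)→2700, (E,nl)→8520, (D,hash)→12000, (D,merge)→137280, (D,nl)→1081320; best=2160 via (E,hash)
  {BCE}: card=36000; try (B,merge)→6880, (B,hash)→7360, (C,hash)→19320, (B,nl_idx)→39880, (B,nl)→73720, (C,merge)→141320 …(+1); best=6880 via (B,merge)
  {BCDE}: card=14400; try (C,hash)→14760, (D,hash)→44560, (C,merge)→53960, (D,merge)→619840, (C,nl)→1802160, (D,nl)→4326880; best=14760 via (C,hash)

14760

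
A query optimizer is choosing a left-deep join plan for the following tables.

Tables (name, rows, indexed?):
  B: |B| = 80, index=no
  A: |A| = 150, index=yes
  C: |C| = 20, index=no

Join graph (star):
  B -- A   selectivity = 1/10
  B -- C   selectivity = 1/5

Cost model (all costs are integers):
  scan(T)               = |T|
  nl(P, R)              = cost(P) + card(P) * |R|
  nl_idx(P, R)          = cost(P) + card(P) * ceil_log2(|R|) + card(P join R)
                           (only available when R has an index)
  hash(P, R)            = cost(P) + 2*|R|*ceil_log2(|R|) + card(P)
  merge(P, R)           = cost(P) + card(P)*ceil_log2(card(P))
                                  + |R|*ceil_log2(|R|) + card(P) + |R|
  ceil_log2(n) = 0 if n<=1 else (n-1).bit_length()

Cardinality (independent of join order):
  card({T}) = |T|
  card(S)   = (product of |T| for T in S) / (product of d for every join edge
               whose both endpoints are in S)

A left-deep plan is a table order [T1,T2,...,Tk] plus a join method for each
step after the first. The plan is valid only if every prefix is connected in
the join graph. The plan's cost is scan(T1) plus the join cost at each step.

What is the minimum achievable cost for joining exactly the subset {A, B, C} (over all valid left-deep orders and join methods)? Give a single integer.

2820

Selinger DP over subsets of {A,B,C}:
  {B}: scan cost=80, card=80
  {A}: scan cost=150, card=150
  {C}: scan cost=20, card=20
  {AB}: card=1200; try (B,hash)→1420, (A,nl_idx)→1920, (A,merge)→2070, (B,merge)→2140, (A,hash)→2560, (A,nl)→12080 …(+1); best=1420 via (B,hash)
  {BC}: card=320; try (C,hash)→360, (B,merge)→780, (C,merge)→840, (B,hash)→1160, (B,nl)→1620, (C,nl)→1680; best=360 via (C,hash)
  {ABC}: card=4800; try (C,hash)→2820, (A,hash)→3080, (A,merge)→4910, (A,nl_idx)→7720, (C,merge)→15940, (C,nl)→25420 …(+1); best=2820 via (C,hash)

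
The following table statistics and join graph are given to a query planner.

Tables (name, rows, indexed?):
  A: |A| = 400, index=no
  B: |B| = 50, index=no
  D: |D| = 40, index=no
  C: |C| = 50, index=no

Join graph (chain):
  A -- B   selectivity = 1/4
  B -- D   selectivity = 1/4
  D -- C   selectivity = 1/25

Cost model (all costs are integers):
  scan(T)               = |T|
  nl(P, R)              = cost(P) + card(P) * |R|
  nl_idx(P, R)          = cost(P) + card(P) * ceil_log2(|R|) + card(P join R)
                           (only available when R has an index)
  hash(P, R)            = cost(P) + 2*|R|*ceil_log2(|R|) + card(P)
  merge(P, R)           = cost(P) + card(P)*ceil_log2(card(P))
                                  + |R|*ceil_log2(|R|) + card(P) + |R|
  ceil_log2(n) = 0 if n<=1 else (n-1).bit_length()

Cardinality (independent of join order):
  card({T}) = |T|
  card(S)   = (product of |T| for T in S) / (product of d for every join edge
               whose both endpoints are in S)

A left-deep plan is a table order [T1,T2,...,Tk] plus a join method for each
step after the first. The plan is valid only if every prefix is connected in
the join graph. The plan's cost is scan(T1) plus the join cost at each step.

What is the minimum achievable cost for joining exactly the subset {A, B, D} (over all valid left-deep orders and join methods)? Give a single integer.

Selinger DP over subsets of {A,B,D}:
  {A}: scan cost=400, card=400
  {B}: scan cost=50, card=50
  {D}: scan cost=40, card=40
  {AB}: card=5000; try (B,hash)→1400, (A,merge)→4400, (B,merge)→4750, (A,hash)→7300, (A,nl)→20050, (B,nl)→20400; best=1400 via (B,hash)
  {BD}: card=500; try (D,hash)→580, (B,merge)→670, (D,merge)→680, (B,hash)→680, (B,nl)→2040, (D,nl)→2050; best=580 via (D,hash)
  {ABD}: card=50000; try (D,hash)→6880, (A,hash)→8280, (A,merge)→9580, (D,merge)→71680, (A,nl)→200580, (D,nl)→201400; best=6880 via (D,hash)

6880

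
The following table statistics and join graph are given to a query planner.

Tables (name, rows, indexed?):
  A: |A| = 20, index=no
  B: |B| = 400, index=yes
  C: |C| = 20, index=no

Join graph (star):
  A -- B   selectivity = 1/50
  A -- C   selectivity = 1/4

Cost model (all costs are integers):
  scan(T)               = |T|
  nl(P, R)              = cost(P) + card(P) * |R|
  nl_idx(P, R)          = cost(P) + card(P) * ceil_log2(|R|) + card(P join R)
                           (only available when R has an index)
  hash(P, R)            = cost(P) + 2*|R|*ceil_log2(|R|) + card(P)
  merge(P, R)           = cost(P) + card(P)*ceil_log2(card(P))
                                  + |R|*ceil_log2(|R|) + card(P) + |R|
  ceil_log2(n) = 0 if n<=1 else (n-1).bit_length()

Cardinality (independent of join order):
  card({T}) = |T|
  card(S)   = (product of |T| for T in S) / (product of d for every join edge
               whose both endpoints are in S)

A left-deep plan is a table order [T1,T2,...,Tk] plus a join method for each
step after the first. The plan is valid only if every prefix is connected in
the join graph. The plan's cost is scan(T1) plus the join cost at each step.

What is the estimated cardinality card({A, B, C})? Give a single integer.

Tables in S: A(20), B(400), C(20)
Edges inside S: A-B(d=50), A-C(d=4)
numerator = 20 * 400 * 20 = 160000
denominator = 50 * 4 = 200
card(S) = 160000 / 200 = 800

800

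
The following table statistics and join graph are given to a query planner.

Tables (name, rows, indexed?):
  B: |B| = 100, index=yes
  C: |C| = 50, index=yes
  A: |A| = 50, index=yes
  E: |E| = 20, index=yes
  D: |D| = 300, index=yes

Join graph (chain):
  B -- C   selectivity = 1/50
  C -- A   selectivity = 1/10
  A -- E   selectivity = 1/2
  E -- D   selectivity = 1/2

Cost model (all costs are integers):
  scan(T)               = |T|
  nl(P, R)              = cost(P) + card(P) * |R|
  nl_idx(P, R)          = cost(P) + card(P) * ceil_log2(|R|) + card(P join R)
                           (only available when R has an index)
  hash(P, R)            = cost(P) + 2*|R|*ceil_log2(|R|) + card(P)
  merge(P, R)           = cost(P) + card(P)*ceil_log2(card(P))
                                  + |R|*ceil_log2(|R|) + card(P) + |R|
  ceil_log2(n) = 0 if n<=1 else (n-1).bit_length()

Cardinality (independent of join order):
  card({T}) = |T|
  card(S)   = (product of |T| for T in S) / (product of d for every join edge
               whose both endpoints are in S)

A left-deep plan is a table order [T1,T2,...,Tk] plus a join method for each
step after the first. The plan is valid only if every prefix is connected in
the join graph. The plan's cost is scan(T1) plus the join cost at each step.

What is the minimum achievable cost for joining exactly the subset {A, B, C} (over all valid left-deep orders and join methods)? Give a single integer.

Selinger DP over subsets of {A,B,C}:
  {B}: scan cost=100, card=100
  {C}: scan cost=50, card=50
  {A}: scan cost=50, card=50
  {BC}: card=100; try (B,nl_idx)→500, (C,hash)→800, (C,nl_idx)→800, (B,merge)→1200, (C,merge)→1250, (B,hash)→1500 …(+2); best=500 via (B,nl_idx)
  {AC}: card=250; try (C,nl_idx)→600, (A,nl_idx)→600, (C,hash)→700, (A,hash)→700, (C,merge)→750, (A,merge)→750 …(+2); best=600 via (C,nl_idx)
  {ABC}: card=500; try (A,hash)→1200, (A,nl_idx)→1600, (A,merge)→1650, (B,hash)→2250, (B,nl_idx)→2850, (B,merge)→3650 …(+2); best=1200 via (A,hash)

1200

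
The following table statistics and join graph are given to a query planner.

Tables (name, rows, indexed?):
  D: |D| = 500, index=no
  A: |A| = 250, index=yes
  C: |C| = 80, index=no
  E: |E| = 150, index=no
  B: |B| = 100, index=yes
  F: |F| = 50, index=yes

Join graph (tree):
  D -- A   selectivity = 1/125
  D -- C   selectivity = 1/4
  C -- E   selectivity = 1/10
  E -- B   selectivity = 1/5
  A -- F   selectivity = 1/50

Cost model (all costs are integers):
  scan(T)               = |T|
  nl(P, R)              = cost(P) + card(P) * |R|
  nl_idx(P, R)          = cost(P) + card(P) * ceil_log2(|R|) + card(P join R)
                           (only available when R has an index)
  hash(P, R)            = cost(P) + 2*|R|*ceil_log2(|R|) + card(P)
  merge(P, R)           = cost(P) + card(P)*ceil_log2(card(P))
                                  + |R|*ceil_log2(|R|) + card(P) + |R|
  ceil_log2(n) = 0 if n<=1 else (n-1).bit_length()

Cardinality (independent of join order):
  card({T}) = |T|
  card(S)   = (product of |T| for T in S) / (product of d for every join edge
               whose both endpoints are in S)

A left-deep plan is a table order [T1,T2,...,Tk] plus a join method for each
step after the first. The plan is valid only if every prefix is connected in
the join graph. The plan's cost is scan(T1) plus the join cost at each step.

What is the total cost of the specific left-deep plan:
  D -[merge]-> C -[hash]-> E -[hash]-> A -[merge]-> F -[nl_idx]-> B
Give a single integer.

step 1: scan D: cost=500, card=500
step 2: join C via merge
    card(P join C) = 500*80/(4) = 10000
    cost = 500 + 500*9 + 80*7 + 500 + 80 = 6140
step 3: join E via hash
    card(P join E) = 10000*150/(10) = 150000
    cost = 6140 + 2*150*8 + 10000 = 18540
step 4: join A via hash
    card(P join A) = 150000*250/(125) = 300000
    cost = 18540 + 2*250*8 + 150000 = 172540
step 5: join F via merge
    card(P join F) = 300000*50/(50) = 300000
    cost = 172540 + 300000*19 + 50*6 + 300000 + 50 = 6172890
step 6: join B via nl_idx
    card(P join B) = 300000*100/(5) = 6000000
    cost = 6172890 + 300000*7 + 6000000 = 14272890

14272890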